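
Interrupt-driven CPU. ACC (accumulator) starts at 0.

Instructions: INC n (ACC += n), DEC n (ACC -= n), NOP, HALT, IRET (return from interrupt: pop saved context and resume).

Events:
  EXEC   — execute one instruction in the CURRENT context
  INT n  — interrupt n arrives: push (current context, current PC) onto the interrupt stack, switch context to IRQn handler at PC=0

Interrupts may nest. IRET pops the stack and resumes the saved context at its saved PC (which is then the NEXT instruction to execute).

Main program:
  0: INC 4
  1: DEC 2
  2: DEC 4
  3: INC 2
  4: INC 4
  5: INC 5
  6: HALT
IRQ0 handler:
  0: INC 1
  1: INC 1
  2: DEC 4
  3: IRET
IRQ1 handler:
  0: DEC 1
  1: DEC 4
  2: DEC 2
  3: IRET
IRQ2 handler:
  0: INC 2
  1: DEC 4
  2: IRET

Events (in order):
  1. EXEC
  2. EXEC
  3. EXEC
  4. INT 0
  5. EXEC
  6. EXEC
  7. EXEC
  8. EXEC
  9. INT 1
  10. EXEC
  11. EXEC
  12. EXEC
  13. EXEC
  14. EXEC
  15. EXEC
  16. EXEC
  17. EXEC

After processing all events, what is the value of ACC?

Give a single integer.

Answer: 0

Derivation:
Event 1 (EXEC): [MAIN] PC=0: INC 4 -> ACC=4
Event 2 (EXEC): [MAIN] PC=1: DEC 2 -> ACC=2
Event 3 (EXEC): [MAIN] PC=2: DEC 4 -> ACC=-2
Event 4 (INT 0): INT 0 arrives: push (MAIN, PC=3), enter IRQ0 at PC=0 (depth now 1)
Event 5 (EXEC): [IRQ0] PC=0: INC 1 -> ACC=-1
Event 6 (EXEC): [IRQ0] PC=1: INC 1 -> ACC=0
Event 7 (EXEC): [IRQ0] PC=2: DEC 4 -> ACC=-4
Event 8 (EXEC): [IRQ0] PC=3: IRET -> resume MAIN at PC=3 (depth now 0)
Event 9 (INT 1): INT 1 arrives: push (MAIN, PC=3), enter IRQ1 at PC=0 (depth now 1)
Event 10 (EXEC): [IRQ1] PC=0: DEC 1 -> ACC=-5
Event 11 (EXEC): [IRQ1] PC=1: DEC 4 -> ACC=-9
Event 12 (EXEC): [IRQ1] PC=2: DEC 2 -> ACC=-11
Event 13 (EXEC): [IRQ1] PC=3: IRET -> resume MAIN at PC=3 (depth now 0)
Event 14 (EXEC): [MAIN] PC=3: INC 2 -> ACC=-9
Event 15 (EXEC): [MAIN] PC=4: INC 4 -> ACC=-5
Event 16 (EXEC): [MAIN] PC=5: INC 5 -> ACC=0
Event 17 (EXEC): [MAIN] PC=6: HALT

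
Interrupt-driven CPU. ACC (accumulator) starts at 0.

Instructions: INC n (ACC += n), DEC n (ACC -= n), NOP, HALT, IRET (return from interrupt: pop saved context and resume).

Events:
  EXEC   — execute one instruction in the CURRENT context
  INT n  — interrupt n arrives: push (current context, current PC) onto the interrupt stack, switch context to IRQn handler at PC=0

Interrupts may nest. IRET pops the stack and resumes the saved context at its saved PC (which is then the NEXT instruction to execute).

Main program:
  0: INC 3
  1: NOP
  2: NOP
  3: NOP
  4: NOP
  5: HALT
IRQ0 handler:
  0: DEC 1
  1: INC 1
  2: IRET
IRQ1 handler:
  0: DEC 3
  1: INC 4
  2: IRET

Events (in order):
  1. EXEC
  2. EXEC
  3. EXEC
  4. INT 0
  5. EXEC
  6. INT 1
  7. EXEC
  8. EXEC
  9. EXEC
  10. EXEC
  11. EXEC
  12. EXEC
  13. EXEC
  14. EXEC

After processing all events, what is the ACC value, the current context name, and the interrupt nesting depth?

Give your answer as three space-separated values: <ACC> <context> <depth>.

Event 1 (EXEC): [MAIN] PC=0: INC 3 -> ACC=3
Event 2 (EXEC): [MAIN] PC=1: NOP
Event 3 (EXEC): [MAIN] PC=2: NOP
Event 4 (INT 0): INT 0 arrives: push (MAIN, PC=3), enter IRQ0 at PC=0 (depth now 1)
Event 5 (EXEC): [IRQ0] PC=0: DEC 1 -> ACC=2
Event 6 (INT 1): INT 1 arrives: push (IRQ0, PC=1), enter IRQ1 at PC=0 (depth now 2)
Event 7 (EXEC): [IRQ1] PC=0: DEC 3 -> ACC=-1
Event 8 (EXEC): [IRQ1] PC=1: INC 4 -> ACC=3
Event 9 (EXEC): [IRQ1] PC=2: IRET -> resume IRQ0 at PC=1 (depth now 1)
Event 10 (EXEC): [IRQ0] PC=1: INC 1 -> ACC=4
Event 11 (EXEC): [IRQ0] PC=2: IRET -> resume MAIN at PC=3 (depth now 0)
Event 12 (EXEC): [MAIN] PC=3: NOP
Event 13 (EXEC): [MAIN] PC=4: NOP
Event 14 (EXEC): [MAIN] PC=5: HALT

Answer: 4 MAIN 0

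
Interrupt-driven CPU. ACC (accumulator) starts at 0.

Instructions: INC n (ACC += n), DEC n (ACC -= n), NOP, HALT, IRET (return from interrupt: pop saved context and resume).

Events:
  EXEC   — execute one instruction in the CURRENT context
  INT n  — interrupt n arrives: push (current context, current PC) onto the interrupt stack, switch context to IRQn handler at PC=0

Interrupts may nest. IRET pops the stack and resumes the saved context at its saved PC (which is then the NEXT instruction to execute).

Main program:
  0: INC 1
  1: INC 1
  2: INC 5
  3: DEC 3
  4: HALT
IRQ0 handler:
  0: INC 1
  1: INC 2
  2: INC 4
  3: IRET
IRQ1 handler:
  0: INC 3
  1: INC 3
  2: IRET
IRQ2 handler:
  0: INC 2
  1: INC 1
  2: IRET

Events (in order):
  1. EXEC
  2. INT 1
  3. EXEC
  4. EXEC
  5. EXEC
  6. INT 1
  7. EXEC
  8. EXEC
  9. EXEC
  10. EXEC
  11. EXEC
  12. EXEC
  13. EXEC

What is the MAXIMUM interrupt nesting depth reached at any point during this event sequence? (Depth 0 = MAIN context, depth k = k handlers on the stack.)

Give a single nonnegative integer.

Answer: 1

Derivation:
Event 1 (EXEC): [MAIN] PC=0: INC 1 -> ACC=1 [depth=0]
Event 2 (INT 1): INT 1 arrives: push (MAIN, PC=1), enter IRQ1 at PC=0 (depth now 1) [depth=1]
Event 3 (EXEC): [IRQ1] PC=0: INC 3 -> ACC=4 [depth=1]
Event 4 (EXEC): [IRQ1] PC=1: INC 3 -> ACC=7 [depth=1]
Event 5 (EXEC): [IRQ1] PC=2: IRET -> resume MAIN at PC=1 (depth now 0) [depth=0]
Event 6 (INT 1): INT 1 arrives: push (MAIN, PC=1), enter IRQ1 at PC=0 (depth now 1) [depth=1]
Event 7 (EXEC): [IRQ1] PC=0: INC 3 -> ACC=10 [depth=1]
Event 8 (EXEC): [IRQ1] PC=1: INC 3 -> ACC=13 [depth=1]
Event 9 (EXEC): [IRQ1] PC=2: IRET -> resume MAIN at PC=1 (depth now 0) [depth=0]
Event 10 (EXEC): [MAIN] PC=1: INC 1 -> ACC=14 [depth=0]
Event 11 (EXEC): [MAIN] PC=2: INC 5 -> ACC=19 [depth=0]
Event 12 (EXEC): [MAIN] PC=3: DEC 3 -> ACC=16 [depth=0]
Event 13 (EXEC): [MAIN] PC=4: HALT [depth=0]
Max depth observed: 1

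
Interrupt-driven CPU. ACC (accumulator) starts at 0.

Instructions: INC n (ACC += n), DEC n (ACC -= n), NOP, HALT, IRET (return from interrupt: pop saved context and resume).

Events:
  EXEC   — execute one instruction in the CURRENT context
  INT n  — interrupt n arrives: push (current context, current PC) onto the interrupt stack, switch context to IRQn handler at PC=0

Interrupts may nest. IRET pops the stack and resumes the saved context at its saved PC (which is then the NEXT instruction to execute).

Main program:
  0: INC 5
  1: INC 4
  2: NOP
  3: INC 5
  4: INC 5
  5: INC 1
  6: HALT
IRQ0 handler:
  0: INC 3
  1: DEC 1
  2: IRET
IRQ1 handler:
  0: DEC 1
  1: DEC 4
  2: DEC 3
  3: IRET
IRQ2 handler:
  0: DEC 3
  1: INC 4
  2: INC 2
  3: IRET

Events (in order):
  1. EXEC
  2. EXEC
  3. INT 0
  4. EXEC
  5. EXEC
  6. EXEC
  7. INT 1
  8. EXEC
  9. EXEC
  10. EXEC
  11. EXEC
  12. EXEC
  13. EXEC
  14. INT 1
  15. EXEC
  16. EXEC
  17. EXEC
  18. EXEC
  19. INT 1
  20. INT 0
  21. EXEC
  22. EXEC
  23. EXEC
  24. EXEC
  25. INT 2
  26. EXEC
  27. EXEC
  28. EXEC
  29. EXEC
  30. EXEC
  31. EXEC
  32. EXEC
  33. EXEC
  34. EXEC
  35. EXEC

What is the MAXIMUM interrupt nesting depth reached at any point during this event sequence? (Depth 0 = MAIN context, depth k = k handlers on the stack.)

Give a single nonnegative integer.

Answer: 2

Derivation:
Event 1 (EXEC): [MAIN] PC=0: INC 5 -> ACC=5 [depth=0]
Event 2 (EXEC): [MAIN] PC=1: INC 4 -> ACC=9 [depth=0]
Event 3 (INT 0): INT 0 arrives: push (MAIN, PC=2), enter IRQ0 at PC=0 (depth now 1) [depth=1]
Event 4 (EXEC): [IRQ0] PC=0: INC 3 -> ACC=12 [depth=1]
Event 5 (EXEC): [IRQ0] PC=1: DEC 1 -> ACC=11 [depth=1]
Event 6 (EXEC): [IRQ0] PC=2: IRET -> resume MAIN at PC=2 (depth now 0) [depth=0]
Event 7 (INT 1): INT 1 arrives: push (MAIN, PC=2), enter IRQ1 at PC=0 (depth now 1) [depth=1]
Event 8 (EXEC): [IRQ1] PC=0: DEC 1 -> ACC=10 [depth=1]
Event 9 (EXEC): [IRQ1] PC=1: DEC 4 -> ACC=6 [depth=1]
Event 10 (EXEC): [IRQ1] PC=2: DEC 3 -> ACC=3 [depth=1]
Event 11 (EXEC): [IRQ1] PC=3: IRET -> resume MAIN at PC=2 (depth now 0) [depth=0]
Event 12 (EXEC): [MAIN] PC=2: NOP [depth=0]
Event 13 (EXEC): [MAIN] PC=3: INC 5 -> ACC=8 [depth=0]
Event 14 (INT 1): INT 1 arrives: push (MAIN, PC=4), enter IRQ1 at PC=0 (depth now 1) [depth=1]
Event 15 (EXEC): [IRQ1] PC=0: DEC 1 -> ACC=7 [depth=1]
Event 16 (EXEC): [IRQ1] PC=1: DEC 4 -> ACC=3 [depth=1]
Event 17 (EXEC): [IRQ1] PC=2: DEC 3 -> ACC=0 [depth=1]
Event 18 (EXEC): [IRQ1] PC=3: IRET -> resume MAIN at PC=4 (depth now 0) [depth=0]
Event 19 (INT 1): INT 1 arrives: push (MAIN, PC=4), enter IRQ1 at PC=0 (depth now 1) [depth=1]
Event 20 (INT 0): INT 0 arrives: push (IRQ1, PC=0), enter IRQ0 at PC=0 (depth now 2) [depth=2]
Event 21 (EXEC): [IRQ0] PC=0: INC 3 -> ACC=3 [depth=2]
Event 22 (EXEC): [IRQ0] PC=1: DEC 1 -> ACC=2 [depth=2]
Event 23 (EXEC): [IRQ0] PC=2: IRET -> resume IRQ1 at PC=0 (depth now 1) [depth=1]
Event 24 (EXEC): [IRQ1] PC=0: DEC 1 -> ACC=1 [depth=1]
Event 25 (INT 2): INT 2 arrives: push (IRQ1, PC=1), enter IRQ2 at PC=0 (depth now 2) [depth=2]
Event 26 (EXEC): [IRQ2] PC=0: DEC 3 -> ACC=-2 [depth=2]
Event 27 (EXEC): [IRQ2] PC=1: INC 4 -> ACC=2 [depth=2]
Event 28 (EXEC): [IRQ2] PC=2: INC 2 -> ACC=4 [depth=2]
Event 29 (EXEC): [IRQ2] PC=3: IRET -> resume IRQ1 at PC=1 (depth now 1) [depth=1]
Event 30 (EXEC): [IRQ1] PC=1: DEC 4 -> ACC=0 [depth=1]
Event 31 (EXEC): [IRQ1] PC=2: DEC 3 -> ACC=-3 [depth=1]
Event 32 (EXEC): [IRQ1] PC=3: IRET -> resume MAIN at PC=4 (depth now 0) [depth=0]
Event 33 (EXEC): [MAIN] PC=4: INC 5 -> ACC=2 [depth=0]
Event 34 (EXEC): [MAIN] PC=5: INC 1 -> ACC=3 [depth=0]
Event 35 (EXEC): [MAIN] PC=6: HALT [depth=0]
Max depth observed: 2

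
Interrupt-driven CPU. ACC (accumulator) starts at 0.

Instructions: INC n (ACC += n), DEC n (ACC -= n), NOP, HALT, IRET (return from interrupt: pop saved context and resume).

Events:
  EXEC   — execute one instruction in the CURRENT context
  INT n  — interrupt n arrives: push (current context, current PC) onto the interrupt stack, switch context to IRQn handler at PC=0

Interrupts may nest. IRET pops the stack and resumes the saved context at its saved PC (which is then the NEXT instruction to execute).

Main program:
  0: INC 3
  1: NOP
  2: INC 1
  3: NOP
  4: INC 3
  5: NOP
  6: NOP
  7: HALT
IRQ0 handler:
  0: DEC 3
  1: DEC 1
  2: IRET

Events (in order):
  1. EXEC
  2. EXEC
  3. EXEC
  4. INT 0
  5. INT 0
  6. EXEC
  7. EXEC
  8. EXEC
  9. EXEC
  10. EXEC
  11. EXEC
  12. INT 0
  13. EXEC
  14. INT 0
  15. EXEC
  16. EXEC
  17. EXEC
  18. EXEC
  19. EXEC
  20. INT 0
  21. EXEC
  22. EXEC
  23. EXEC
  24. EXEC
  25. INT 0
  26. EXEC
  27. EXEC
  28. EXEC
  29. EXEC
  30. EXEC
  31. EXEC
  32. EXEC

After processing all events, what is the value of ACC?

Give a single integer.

Event 1 (EXEC): [MAIN] PC=0: INC 3 -> ACC=3
Event 2 (EXEC): [MAIN] PC=1: NOP
Event 3 (EXEC): [MAIN] PC=2: INC 1 -> ACC=4
Event 4 (INT 0): INT 0 arrives: push (MAIN, PC=3), enter IRQ0 at PC=0 (depth now 1)
Event 5 (INT 0): INT 0 arrives: push (IRQ0, PC=0), enter IRQ0 at PC=0 (depth now 2)
Event 6 (EXEC): [IRQ0] PC=0: DEC 3 -> ACC=1
Event 7 (EXEC): [IRQ0] PC=1: DEC 1 -> ACC=0
Event 8 (EXEC): [IRQ0] PC=2: IRET -> resume IRQ0 at PC=0 (depth now 1)
Event 9 (EXEC): [IRQ0] PC=0: DEC 3 -> ACC=-3
Event 10 (EXEC): [IRQ0] PC=1: DEC 1 -> ACC=-4
Event 11 (EXEC): [IRQ0] PC=2: IRET -> resume MAIN at PC=3 (depth now 0)
Event 12 (INT 0): INT 0 arrives: push (MAIN, PC=3), enter IRQ0 at PC=0 (depth now 1)
Event 13 (EXEC): [IRQ0] PC=0: DEC 3 -> ACC=-7
Event 14 (INT 0): INT 0 arrives: push (IRQ0, PC=1), enter IRQ0 at PC=0 (depth now 2)
Event 15 (EXEC): [IRQ0] PC=0: DEC 3 -> ACC=-10
Event 16 (EXEC): [IRQ0] PC=1: DEC 1 -> ACC=-11
Event 17 (EXEC): [IRQ0] PC=2: IRET -> resume IRQ0 at PC=1 (depth now 1)
Event 18 (EXEC): [IRQ0] PC=1: DEC 1 -> ACC=-12
Event 19 (EXEC): [IRQ0] PC=2: IRET -> resume MAIN at PC=3 (depth now 0)
Event 20 (INT 0): INT 0 arrives: push (MAIN, PC=3), enter IRQ0 at PC=0 (depth now 1)
Event 21 (EXEC): [IRQ0] PC=0: DEC 3 -> ACC=-15
Event 22 (EXEC): [IRQ0] PC=1: DEC 1 -> ACC=-16
Event 23 (EXEC): [IRQ0] PC=2: IRET -> resume MAIN at PC=3 (depth now 0)
Event 24 (EXEC): [MAIN] PC=3: NOP
Event 25 (INT 0): INT 0 arrives: push (MAIN, PC=4), enter IRQ0 at PC=0 (depth now 1)
Event 26 (EXEC): [IRQ0] PC=0: DEC 3 -> ACC=-19
Event 27 (EXEC): [IRQ0] PC=1: DEC 1 -> ACC=-20
Event 28 (EXEC): [IRQ0] PC=2: IRET -> resume MAIN at PC=4 (depth now 0)
Event 29 (EXEC): [MAIN] PC=4: INC 3 -> ACC=-17
Event 30 (EXEC): [MAIN] PC=5: NOP
Event 31 (EXEC): [MAIN] PC=6: NOP
Event 32 (EXEC): [MAIN] PC=7: HALT

Answer: -17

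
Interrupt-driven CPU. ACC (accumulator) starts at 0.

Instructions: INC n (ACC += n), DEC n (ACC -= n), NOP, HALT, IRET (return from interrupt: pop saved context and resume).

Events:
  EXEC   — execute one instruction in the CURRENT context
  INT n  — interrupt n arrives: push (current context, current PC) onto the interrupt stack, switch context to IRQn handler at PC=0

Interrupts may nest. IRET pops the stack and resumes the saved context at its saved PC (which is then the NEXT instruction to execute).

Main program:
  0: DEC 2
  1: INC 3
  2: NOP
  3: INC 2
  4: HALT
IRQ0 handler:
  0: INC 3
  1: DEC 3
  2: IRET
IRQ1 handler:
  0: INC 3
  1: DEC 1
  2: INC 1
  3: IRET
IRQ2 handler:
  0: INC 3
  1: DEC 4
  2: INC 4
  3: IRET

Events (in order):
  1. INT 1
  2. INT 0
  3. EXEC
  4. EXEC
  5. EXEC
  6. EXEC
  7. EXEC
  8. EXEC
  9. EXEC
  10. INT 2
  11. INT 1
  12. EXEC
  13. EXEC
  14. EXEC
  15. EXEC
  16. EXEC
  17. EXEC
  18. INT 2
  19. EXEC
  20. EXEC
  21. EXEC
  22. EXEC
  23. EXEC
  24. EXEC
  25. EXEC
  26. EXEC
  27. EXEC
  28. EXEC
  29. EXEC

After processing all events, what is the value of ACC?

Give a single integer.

Event 1 (INT 1): INT 1 arrives: push (MAIN, PC=0), enter IRQ1 at PC=0 (depth now 1)
Event 2 (INT 0): INT 0 arrives: push (IRQ1, PC=0), enter IRQ0 at PC=0 (depth now 2)
Event 3 (EXEC): [IRQ0] PC=0: INC 3 -> ACC=3
Event 4 (EXEC): [IRQ0] PC=1: DEC 3 -> ACC=0
Event 5 (EXEC): [IRQ0] PC=2: IRET -> resume IRQ1 at PC=0 (depth now 1)
Event 6 (EXEC): [IRQ1] PC=0: INC 3 -> ACC=3
Event 7 (EXEC): [IRQ1] PC=1: DEC 1 -> ACC=2
Event 8 (EXEC): [IRQ1] PC=2: INC 1 -> ACC=3
Event 9 (EXEC): [IRQ1] PC=3: IRET -> resume MAIN at PC=0 (depth now 0)
Event 10 (INT 2): INT 2 arrives: push (MAIN, PC=0), enter IRQ2 at PC=0 (depth now 1)
Event 11 (INT 1): INT 1 arrives: push (IRQ2, PC=0), enter IRQ1 at PC=0 (depth now 2)
Event 12 (EXEC): [IRQ1] PC=0: INC 3 -> ACC=6
Event 13 (EXEC): [IRQ1] PC=1: DEC 1 -> ACC=5
Event 14 (EXEC): [IRQ1] PC=2: INC 1 -> ACC=6
Event 15 (EXEC): [IRQ1] PC=3: IRET -> resume IRQ2 at PC=0 (depth now 1)
Event 16 (EXEC): [IRQ2] PC=0: INC 3 -> ACC=9
Event 17 (EXEC): [IRQ2] PC=1: DEC 4 -> ACC=5
Event 18 (INT 2): INT 2 arrives: push (IRQ2, PC=2), enter IRQ2 at PC=0 (depth now 2)
Event 19 (EXEC): [IRQ2] PC=0: INC 3 -> ACC=8
Event 20 (EXEC): [IRQ2] PC=1: DEC 4 -> ACC=4
Event 21 (EXEC): [IRQ2] PC=2: INC 4 -> ACC=8
Event 22 (EXEC): [IRQ2] PC=3: IRET -> resume IRQ2 at PC=2 (depth now 1)
Event 23 (EXEC): [IRQ2] PC=2: INC 4 -> ACC=12
Event 24 (EXEC): [IRQ2] PC=3: IRET -> resume MAIN at PC=0 (depth now 0)
Event 25 (EXEC): [MAIN] PC=0: DEC 2 -> ACC=10
Event 26 (EXEC): [MAIN] PC=1: INC 3 -> ACC=13
Event 27 (EXEC): [MAIN] PC=2: NOP
Event 28 (EXEC): [MAIN] PC=3: INC 2 -> ACC=15
Event 29 (EXEC): [MAIN] PC=4: HALT

Answer: 15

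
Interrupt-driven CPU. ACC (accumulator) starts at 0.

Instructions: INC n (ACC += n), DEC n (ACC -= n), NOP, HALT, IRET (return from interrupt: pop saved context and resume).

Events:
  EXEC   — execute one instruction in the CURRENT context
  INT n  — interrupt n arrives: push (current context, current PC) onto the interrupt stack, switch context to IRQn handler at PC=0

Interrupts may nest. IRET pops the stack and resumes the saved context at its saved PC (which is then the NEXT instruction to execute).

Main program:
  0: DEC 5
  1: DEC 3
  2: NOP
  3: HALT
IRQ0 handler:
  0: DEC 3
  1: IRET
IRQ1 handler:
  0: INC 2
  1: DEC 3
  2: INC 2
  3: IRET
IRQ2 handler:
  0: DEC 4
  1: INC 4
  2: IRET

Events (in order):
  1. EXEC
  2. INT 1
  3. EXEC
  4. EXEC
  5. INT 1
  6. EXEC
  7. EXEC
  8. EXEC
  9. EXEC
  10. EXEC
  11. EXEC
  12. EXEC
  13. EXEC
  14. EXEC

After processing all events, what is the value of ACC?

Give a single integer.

Event 1 (EXEC): [MAIN] PC=0: DEC 5 -> ACC=-5
Event 2 (INT 1): INT 1 arrives: push (MAIN, PC=1), enter IRQ1 at PC=0 (depth now 1)
Event 3 (EXEC): [IRQ1] PC=0: INC 2 -> ACC=-3
Event 4 (EXEC): [IRQ1] PC=1: DEC 3 -> ACC=-6
Event 5 (INT 1): INT 1 arrives: push (IRQ1, PC=2), enter IRQ1 at PC=0 (depth now 2)
Event 6 (EXEC): [IRQ1] PC=0: INC 2 -> ACC=-4
Event 7 (EXEC): [IRQ1] PC=1: DEC 3 -> ACC=-7
Event 8 (EXEC): [IRQ1] PC=2: INC 2 -> ACC=-5
Event 9 (EXEC): [IRQ1] PC=3: IRET -> resume IRQ1 at PC=2 (depth now 1)
Event 10 (EXEC): [IRQ1] PC=2: INC 2 -> ACC=-3
Event 11 (EXEC): [IRQ1] PC=3: IRET -> resume MAIN at PC=1 (depth now 0)
Event 12 (EXEC): [MAIN] PC=1: DEC 3 -> ACC=-6
Event 13 (EXEC): [MAIN] PC=2: NOP
Event 14 (EXEC): [MAIN] PC=3: HALT

Answer: -6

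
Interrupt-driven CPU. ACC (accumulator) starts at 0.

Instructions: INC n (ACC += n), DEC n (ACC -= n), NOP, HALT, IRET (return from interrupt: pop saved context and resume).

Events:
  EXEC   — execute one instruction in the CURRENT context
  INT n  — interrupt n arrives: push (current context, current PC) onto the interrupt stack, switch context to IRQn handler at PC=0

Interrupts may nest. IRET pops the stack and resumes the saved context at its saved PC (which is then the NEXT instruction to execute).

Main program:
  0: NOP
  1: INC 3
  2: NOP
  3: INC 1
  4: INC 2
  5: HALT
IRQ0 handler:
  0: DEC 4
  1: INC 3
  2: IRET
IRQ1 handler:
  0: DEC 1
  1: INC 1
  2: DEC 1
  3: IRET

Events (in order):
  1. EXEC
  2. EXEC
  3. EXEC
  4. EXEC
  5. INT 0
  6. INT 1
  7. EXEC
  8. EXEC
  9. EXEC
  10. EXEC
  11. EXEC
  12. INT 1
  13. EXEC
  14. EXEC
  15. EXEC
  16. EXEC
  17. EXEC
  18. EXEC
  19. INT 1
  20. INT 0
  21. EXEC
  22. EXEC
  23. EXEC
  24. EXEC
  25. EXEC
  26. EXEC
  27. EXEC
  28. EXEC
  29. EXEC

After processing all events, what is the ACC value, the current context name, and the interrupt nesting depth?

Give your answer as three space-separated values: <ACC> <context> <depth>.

Event 1 (EXEC): [MAIN] PC=0: NOP
Event 2 (EXEC): [MAIN] PC=1: INC 3 -> ACC=3
Event 3 (EXEC): [MAIN] PC=2: NOP
Event 4 (EXEC): [MAIN] PC=3: INC 1 -> ACC=4
Event 5 (INT 0): INT 0 arrives: push (MAIN, PC=4), enter IRQ0 at PC=0 (depth now 1)
Event 6 (INT 1): INT 1 arrives: push (IRQ0, PC=0), enter IRQ1 at PC=0 (depth now 2)
Event 7 (EXEC): [IRQ1] PC=0: DEC 1 -> ACC=3
Event 8 (EXEC): [IRQ1] PC=1: INC 1 -> ACC=4
Event 9 (EXEC): [IRQ1] PC=2: DEC 1 -> ACC=3
Event 10 (EXEC): [IRQ1] PC=3: IRET -> resume IRQ0 at PC=0 (depth now 1)
Event 11 (EXEC): [IRQ0] PC=0: DEC 4 -> ACC=-1
Event 12 (INT 1): INT 1 arrives: push (IRQ0, PC=1), enter IRQ1 at PC=0 (depth now 2)
Event 13 (EXEC): [IRQ1] PC=0: DEC 1 -> ACC=-2
Event 14 (EXEC): [IRQ1] PC=1: INC 1 -> ACC=-1
Event 15 (EXEC): [IRQ1] PC=2: DEC 1 -> ACC=-2
Event 16 (EXEC): [IRQ1] PC=3: IRET -> resume IRQ0 at PC=1 (depth now 1)
Event 17 (EXEC): [IRQ0] PC=1: INC 3 -> ACC=1
Event 18 (EXEC): [IRQ0] PC=2: IRET -> resume MAIN at PC=4 (depth now 0)
Event 19 (INT 1): INT 1 arrives: push (MAIN, PC=4), enter IRQ1 at PC=0 (depth now 1)
Event 20 (INT 0): INT 0 arrives: push (IRQ1, PC=0), enter IRQ0 at PC=0 (depth now 2)
Event 21 (EXEC): [IRQ0] PC=0: DEC 4 -> ACC=-3
Event 22 (EXEC): [IRQ0] PC=1: INC 3 -> ACC=0
Event 23 (EXEC): [IRQ0] PC=2: IRET -> resume IRQ1 at PC=0 (depth now 1)
Event 24 (EXEC): [IRQ1] PC=0: DEC 1 -> ACC=-1
Event 25 (EXEC): [IRQ1] PC=1: INC 1 -> ACC=0
Event 26 (EXEC): [IRQ1] PC=2: DEC 1 -> ACC=-1
Event 27 (EXEC): [IRQ1] PC=3: IRET -> resume MAIN at PC=4 (depth now 0)
Event 28 (EXEC): [MAIN] PC=4: INC 2 -> ACC=1
Event 29 (EXEC): [MAIN] PC=5: HALT

Answer: 1 MAIN 0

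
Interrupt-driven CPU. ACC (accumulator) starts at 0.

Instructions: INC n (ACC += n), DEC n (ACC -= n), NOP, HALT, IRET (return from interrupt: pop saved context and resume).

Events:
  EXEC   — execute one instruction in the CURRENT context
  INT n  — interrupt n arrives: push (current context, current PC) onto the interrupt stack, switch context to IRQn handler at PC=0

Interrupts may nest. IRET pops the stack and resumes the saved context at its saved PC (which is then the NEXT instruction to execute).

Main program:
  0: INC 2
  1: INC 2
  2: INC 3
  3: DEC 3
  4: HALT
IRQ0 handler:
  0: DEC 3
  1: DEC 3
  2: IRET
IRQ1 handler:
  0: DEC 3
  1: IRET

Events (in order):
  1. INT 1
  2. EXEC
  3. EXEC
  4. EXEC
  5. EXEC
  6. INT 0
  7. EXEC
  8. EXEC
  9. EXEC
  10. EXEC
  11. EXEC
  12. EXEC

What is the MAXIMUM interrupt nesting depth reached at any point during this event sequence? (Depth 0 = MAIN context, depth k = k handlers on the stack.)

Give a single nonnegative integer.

Answer: 1

Derivation:
Event 1 (INT 1): INT 1 arrives: push (MAIN, PC=0), enter IRQ1 at PC=0 (depth now 1) [depth=1]
Event 2 (EXEC): [IRQ1] PC=0: DEC 3 -> ACC=-3 [depth=1]
Event 3 (EXEC): [IRQ1] PC=1: IRET -> resume MAIN at PC=0 (depth now 0) [depth=0]
Event 4 (EXEC): [MAIN] PC=0: INC 2 -> ACC=-1 [depth=0]
Event 5 (EXEC): [MAIN] PC=1: INC 2 -> ACC=1 [depth=0]
Event 6 (INT 0): INT 0 arrives: push (MAIN, PC=2), enter IRQ0 at PC=0 (depth now 1) [depth=1]
Event 7 (EXEC): [IRQ0] PC=0: DEC 3 -> ACC=-2 [depth=1]
Event 8 (EXEC): [IRQ0] PC=1: DEC 3 -> ACC=-5 [depth=1]
Event 9 (EXEC): [IRQ0] PC=2: IRET -> resume MAIN at PC=2 (depth now 0) [depth=0]
Event 10 (EXEC): [MAIN] PC=2: INC 3 -> ACC=-2 [depth=0]
Event 11 (EXEC): [MAIN] PC=3: DEC 3 -> ACC=-5 [depth=0]
Event 12 (EXEC): [MAIN] PC=4: HALT [depth=0]
Max depth observed: 1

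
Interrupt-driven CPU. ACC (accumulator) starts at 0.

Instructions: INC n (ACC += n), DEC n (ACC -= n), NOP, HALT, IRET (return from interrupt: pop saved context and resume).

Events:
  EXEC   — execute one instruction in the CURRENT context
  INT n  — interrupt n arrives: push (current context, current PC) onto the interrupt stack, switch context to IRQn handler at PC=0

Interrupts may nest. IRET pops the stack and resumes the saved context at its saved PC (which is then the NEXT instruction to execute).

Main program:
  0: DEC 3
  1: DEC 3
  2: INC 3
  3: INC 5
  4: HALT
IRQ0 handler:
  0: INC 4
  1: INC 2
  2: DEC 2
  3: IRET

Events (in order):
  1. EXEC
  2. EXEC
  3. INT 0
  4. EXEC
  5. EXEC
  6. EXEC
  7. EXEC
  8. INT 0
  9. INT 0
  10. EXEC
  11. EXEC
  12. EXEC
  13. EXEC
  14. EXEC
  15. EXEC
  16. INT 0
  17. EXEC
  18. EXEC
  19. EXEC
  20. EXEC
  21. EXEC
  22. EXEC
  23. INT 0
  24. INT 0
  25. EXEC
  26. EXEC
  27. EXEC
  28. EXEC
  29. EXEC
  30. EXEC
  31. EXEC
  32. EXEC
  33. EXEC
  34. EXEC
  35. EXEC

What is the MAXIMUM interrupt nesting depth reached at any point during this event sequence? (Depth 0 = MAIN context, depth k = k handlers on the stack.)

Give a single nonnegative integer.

Answer: 2

Derivation:
Event 1 (EXEC): [MAIN] PC=0: DEC 3 -> ACC=-3 [depth=0]
Event 2 (EXEC): [MAIN] PC=1: DEC 3 -> ACC=-6 [depth=0]
Event 3 (INT 0): INT 0 arrives: push (MAIN, PC=2), enter IRQ0 at PC=0 (depth now 1) [depth=1]
Event 4 (EXEC): [IRQ0] PC=0: INC 4 -> ACC=-2 [depth=1]
Event 5 (EXEC): [IRQ0] PC=1: INC 2 -> ACC=0 [depth=1]
Event 6 (EXEC): [IRQ0] PC=2: DEC 2 -> ACC=-2 [depth=1]
Event 7 (EXEC): [IRQ0] PC=3: IRET -> resume MAIN at PC=2 (depth now 0) [depth=0]
Event 8 (INT 0): INT 0 arrives: push (MAIN, PC=2), enter IRQ0 at PC=0 (depth now 1) [depth=1]
Event 9 (INT 0): INT 0 arrives: push (IRQ0, PC=0), enter IRQ0 at PC=0 (depth now 2) [depth=2]
Event 10 (EXEC): [IRQ0] PC=0: INC 4 -> ACC=2 [depth=2]
Event 11 (EXEC): [IRQ0] PC=1: INC 2 -> ACC=4 [depth=2]
Event 12 (EXEC): [IRQ0] PC=2: DEC 2 -> ACC=2 [depth=2]
Event 13 (EXEC): [IRQ0] PC=3: IRET -> resume IRQ0 at PC=0 (depth now 1) [depth=1]
Event 14 (EXEC): [IRQ0] PC=0: INC 4 -> ACC=6 [depth=1]
Event 15 (EXEC): [IRQ0] PC=1: INC 2 -> ACC=8 [depth=1]
Event 16 (INT 0): INT 0 arrives: push (IRQ0, PC=2), enter IRQ0 at PC=0 (depth now 2) [depth=2]
Event 17 (EXEC): [IRQ0] PC=0: INC 4 -> ACC=12 [depth=2]
Event 18 (EXEC): [IRQ0] PC=1: INC 2 -> ACC=14 [depth=2]
Event 19 (EXEC): [IRQ0] PC=2: DEC 2 -> ACC=12 [depth=2]
Event 20 (EXEC): [IRQ0] PC=3: IRET -> resume IRQ0 at PC=2 (depth now 1) [depth=1]
Event 21 (EXEC): [IRQ0] PC=2: DEC 2 -> ACC=10 [depth=1]
Event 22 (EXEC): [IRQ0] PC=3: IRET -> resume MAIN at PC=2 (depth now 0) [depth=0]
Event 23 (INT 0): INT 0 arrives: push (MAIN, PC=2), enter IRQ0 at PC=0 (depth now 1) [depth=1]
Event 24 (INT 0): INT 0 arrives: push (IRQ0, PC=0), enter IRQ0 at PC=0 (depth now 2) [depth=2]
Event 25 (EXEC): [IRQ0] PC=0: INC 4 -> ACC=14 [depth=2]
Event 26 (EXEC): [IRQ0] PC=1: INC 2 -> ACC=16 [depth=2]
Event 27 (EXEC): [IRQ0] PC=2: DEC 2 -> ACC=14 [depth=2]
Event 28 (EXEC): [IRQ0] PC=3: IRET -> resume IRQ0 at PC=0 (depth now 1) [depth=1]
Event 29 (EXEC): [IRQ0] PC=0: INC 4 -> ACC=18 [depth=1]
Event 30 (EXEC): [IRQ0] PC=1: INC 2 -> ACC=20 [depth=1]
Event 31 (EXEC): [IRQ0] PC=2: DEC 2 -> ACC=18 [depth=1]
Event 32 (EXEC): [IRQ0] PC=3: IRET -> resume MAIN at PC=2 (depth now 0) [depth=0]
Event 33 (EXEC): [MAIN] PC=2: INC 3 -> ACC=21 [depth=0]
Event 34 (EXEC): [MAIN] PC=3: INC 5 -> ACC=26 [depth=0]
Event 35 (EXEC): [MAIN] PC=4: HALT [depth=0]
Max depth observed: 2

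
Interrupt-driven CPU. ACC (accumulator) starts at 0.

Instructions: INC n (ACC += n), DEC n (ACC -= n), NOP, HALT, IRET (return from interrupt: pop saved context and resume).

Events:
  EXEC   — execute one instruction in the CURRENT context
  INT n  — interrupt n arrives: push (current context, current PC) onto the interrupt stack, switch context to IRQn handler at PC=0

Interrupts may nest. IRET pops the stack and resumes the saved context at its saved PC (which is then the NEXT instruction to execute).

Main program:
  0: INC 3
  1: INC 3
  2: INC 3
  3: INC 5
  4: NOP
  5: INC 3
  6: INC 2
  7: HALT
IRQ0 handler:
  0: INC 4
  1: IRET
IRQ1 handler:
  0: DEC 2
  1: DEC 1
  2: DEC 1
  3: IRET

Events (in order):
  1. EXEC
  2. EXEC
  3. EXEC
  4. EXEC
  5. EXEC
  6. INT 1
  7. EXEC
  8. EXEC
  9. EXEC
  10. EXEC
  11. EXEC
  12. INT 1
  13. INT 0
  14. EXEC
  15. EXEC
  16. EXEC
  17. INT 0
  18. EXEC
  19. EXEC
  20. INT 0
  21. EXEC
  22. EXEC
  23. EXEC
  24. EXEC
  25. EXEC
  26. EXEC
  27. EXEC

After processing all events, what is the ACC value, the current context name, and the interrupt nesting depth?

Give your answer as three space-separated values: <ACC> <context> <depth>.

Event 1 (EXEC): [MAIN] PC=0: INC 3 -> ACC=3
Event 2 (EXEC): [MAIN] PC=1: INC 3 -> ACC=6
Event 3 (EXEC): [MAIN] PC=2: INC 3 -> ACC=9
Event 4 (EXEC): [MAIN] PC=3: INC 5 -> ACC=14
Event 5 (EXEC): [MAIN] PC=4: NOP
Event 6 (INT 1): INT 1 arrives: push (MAIN, PC=5), enter IRQ1 at PC=0 (depth now 1)
Event 7 (EXEC): [IRQ1] PC=0: DEC 2 -> ACC=12
Event 8 (EXEC): [IRQ1] PC=1: DEC 1 -> ACC=11
Event 9 (EXEC): [IRQ1] PC=2: DEC 1 -> ACC=10
Event 10 (EXEC): [IRQ1] PC=3: IRET -> resume MAIN at PC=5 (depth now 0)
Event 11 (EXEC): [MAIN] PC=5: INC 3 -> ACC=13
Event 12 (INT 1): INT 1 arrives: push (MAIN, PC=6), enter IRQ1 at PC=0 (depth now 1)
Event 13 (INT 0): INT 0 arrives: push (IRQ1, PC=0), enter IRQ0 at PC=0 (depth now 2)
Event 14 (EXEC): [IRQ0] PC=0: INC 4 -> ACC=17
Event 15 (EXEC): [IRQ0] PC=1: IRET -> resume IRQ1 at PC=0 (depth now 1)
Event 16 (EXEC): [IRQ1] PC=0: DEC 2 -> ACC=15
Event 17 (INT 0): INT 0 arrives: push (IRQ1, PC=1), enter IRQ0 at PC=0 (depth now 2)
Event 18 (EXEC): [IRQ0] PC=0: INC 4 -> ACC=19
Event 19 (EXEC): [IRQ0] PC=1: IRET -> resume IRQ1 at PC=1 (depth now 1)
Event 20 (INT 0): INT 0 arrives: push (IRQ1, PC=1), enter IRQ0 at PC=0 (depth now 2)
Event 21 (EXEC): [IRQ0] PC=0: INC 4 -> ACC=23
Event 22 (EXEC): [IRQ0] PC=1: IRET -> resume IRQ1 at PC=1 (depth now 1)
Event 23 (EXEC): [IRQ1] PC=1: DEC 1 -> ACC=22
Event 24 (EXEC): [IRQ1] PC=2: DEC 1 -> ACC=21
Event 25 (EXEC): [IRQ1] PC=3: IRET -> resume MAIN at PC=6 (depth now 0)
Event 26 (EXEC): [MAIN] PC=6: INC 2 -> ACC=23
Event 27 (EXEC): [MAIN] PC=7: HALT

Answer: 23 MAIN 0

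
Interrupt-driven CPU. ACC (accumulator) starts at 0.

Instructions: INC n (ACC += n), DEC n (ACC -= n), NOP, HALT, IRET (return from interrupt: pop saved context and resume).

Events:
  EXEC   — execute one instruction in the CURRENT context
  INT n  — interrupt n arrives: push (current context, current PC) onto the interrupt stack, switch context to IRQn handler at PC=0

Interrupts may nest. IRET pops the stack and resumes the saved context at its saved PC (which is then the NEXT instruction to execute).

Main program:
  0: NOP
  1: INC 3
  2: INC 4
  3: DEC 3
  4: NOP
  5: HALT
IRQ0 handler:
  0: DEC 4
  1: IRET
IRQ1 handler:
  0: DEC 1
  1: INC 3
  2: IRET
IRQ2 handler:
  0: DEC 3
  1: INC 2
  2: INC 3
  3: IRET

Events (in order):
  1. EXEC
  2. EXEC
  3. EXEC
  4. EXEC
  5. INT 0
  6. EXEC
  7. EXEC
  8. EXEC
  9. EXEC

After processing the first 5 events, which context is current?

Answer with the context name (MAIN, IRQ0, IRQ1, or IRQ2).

Answer: IRQ0

Derivation:
Event 1 (EXEC): [MAIN] PC=0: NOP
Event 2 (EXEC): [MAIN] PC=1: INC 3 -> ACC=3
Event 3 (EXEC): [MAIN] PC=2: INC 4 -> ACC=7
Event 4 (EXEC): [MAIN] PC=3: DEC 3 -> ACC=4
Event 5 (INT 0): INT 0 arrives: push (MAIN, PC=4), enter IRQ0 at PC=0 (depth now 1)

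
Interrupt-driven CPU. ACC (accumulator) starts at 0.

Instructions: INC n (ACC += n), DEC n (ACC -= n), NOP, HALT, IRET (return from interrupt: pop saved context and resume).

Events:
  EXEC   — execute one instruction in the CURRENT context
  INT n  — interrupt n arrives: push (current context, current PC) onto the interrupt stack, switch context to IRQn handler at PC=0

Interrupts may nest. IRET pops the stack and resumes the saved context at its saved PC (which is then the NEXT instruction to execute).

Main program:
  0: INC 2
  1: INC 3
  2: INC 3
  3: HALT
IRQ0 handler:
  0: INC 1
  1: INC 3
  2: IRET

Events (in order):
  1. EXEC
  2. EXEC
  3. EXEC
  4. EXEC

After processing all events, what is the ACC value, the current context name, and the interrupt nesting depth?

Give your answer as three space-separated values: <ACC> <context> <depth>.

Event 1 (EXEC): [MAIN] PC=0: INC 2 -> ACC=2
Event 2 (EXEC): [MAIN] PC=1: INC 3 -> ACC=5
Event 3 (EXEC): [MAIN] PC=2: INC 3 -> ACC=8
Event 4 (EXEC): [MAIN] PC=3: HALT

Answer: 8 MAIN 0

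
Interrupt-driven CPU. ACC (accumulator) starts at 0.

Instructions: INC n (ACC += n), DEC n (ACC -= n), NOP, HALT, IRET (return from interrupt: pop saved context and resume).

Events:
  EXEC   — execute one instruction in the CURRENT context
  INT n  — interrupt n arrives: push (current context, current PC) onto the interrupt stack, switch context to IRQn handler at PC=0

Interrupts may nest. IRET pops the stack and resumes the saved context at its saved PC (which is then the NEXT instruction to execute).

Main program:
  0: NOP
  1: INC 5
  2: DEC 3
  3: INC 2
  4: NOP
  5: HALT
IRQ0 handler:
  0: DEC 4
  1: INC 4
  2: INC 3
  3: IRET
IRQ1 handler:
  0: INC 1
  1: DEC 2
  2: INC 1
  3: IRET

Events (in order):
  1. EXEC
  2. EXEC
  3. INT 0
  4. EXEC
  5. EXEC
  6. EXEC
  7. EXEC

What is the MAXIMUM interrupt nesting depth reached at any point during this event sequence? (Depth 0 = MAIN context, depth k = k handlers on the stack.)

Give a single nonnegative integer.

Event 1 (EXEC): [MAIN] PC=0: NOP [depth=0]
Event 2 (EXEC): [MAIN] PC=1: INC 5 -> ACC=5 [depth=0]
Event 3 (INT 0): INT 0 arrives: push (MAIN, PC=2), enter IRQ0 at PC=0 (depth now 1) [depth=1]
Event 4 (EXEC): [IRQ0] PC=0: DEC 4 -> ACC=1 [depth=1]
Event 5 (EXEC): [IRQ0] PC=1: INC 4 -> ACC=5 [depth=1]
Event 6 (EXEC): [IRQ0] PC=2: INC 3 -> ACC=8 [depth=1]
Event 7 (EXEC): [IRQ0] PC=3: IRET -> resume MAIN at PC=2 (depth now 0) [depth=0]
Max depth observed: 1

Answer: 1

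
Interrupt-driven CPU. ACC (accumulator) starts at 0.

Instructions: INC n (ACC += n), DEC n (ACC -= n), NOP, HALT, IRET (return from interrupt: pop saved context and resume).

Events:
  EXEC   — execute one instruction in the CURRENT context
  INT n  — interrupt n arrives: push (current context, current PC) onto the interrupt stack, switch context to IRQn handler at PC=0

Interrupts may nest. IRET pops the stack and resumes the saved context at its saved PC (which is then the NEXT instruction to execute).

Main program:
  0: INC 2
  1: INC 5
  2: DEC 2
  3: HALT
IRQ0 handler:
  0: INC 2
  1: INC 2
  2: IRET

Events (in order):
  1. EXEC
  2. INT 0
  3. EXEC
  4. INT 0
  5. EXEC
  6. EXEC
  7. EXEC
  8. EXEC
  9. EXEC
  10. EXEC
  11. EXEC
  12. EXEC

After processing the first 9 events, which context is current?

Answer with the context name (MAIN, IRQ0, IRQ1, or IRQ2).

Event 1 (EXEC): [MAIN] PC=0: INC 2 -> ACC=2
Event 2 (INT 0): INT 0 arrives: push (MAIN, PC=1), enter IRQ0 at PC=0 (depth now 1)
Event 3 (EXEC): [IRQ0] PC=0: INC 2 -> ACC=4
Event 4 (INT 0): INT 0 arrives: push (IRQ0, PC=1), enter IRQ0 at PC=0 (depth now 2)
Event 5 (EXEC): [IRQ0] PC=0: INC 2 -> ACC=6
Event 6 (EXEC): [IRQ0] PC=1: INC 2 -> ACC=8
Event 7 (EXEC): [IRQ0] PC=2: IRET -> resume IRQ0 at PC=1 (depth now 1)
Event 8 (EXEC): [IRQ0] PC=1: INC 2 -> ACC=10
Event 9 (EXEC): [IRQ0] PC=2: IRET -> resume MAIN at PC=1 (depth now 0)

Answer: MAIN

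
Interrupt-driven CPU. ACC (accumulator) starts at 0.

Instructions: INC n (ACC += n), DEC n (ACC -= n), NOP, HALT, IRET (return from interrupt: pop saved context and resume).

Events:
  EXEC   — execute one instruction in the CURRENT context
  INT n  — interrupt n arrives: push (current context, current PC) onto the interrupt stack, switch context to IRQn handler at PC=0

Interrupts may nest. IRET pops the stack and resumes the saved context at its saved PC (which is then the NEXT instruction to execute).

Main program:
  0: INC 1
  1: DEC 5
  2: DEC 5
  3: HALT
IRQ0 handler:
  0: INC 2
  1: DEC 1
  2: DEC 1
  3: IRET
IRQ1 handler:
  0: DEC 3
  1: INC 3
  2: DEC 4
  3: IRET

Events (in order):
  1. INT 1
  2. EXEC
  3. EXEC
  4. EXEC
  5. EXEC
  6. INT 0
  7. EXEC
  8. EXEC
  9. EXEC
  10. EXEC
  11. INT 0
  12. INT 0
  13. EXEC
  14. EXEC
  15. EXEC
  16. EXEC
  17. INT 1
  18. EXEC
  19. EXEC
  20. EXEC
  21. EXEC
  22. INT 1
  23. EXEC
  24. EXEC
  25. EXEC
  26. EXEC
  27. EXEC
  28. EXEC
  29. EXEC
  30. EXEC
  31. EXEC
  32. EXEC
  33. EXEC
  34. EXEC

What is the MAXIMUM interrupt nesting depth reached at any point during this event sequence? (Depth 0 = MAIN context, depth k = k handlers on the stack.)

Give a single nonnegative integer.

Answer: 2

Derivation:
Event 1 (INT 1): INT 1 arrives: push (MAIN, PC=0), enter IRQ1 at PC=0 (depth now 1) [depth=1]
Event 2 (EXEC): [IRQ1] PC=0: DEC 3 -> ACC=-3 [depth=1]
Event 3 (EXEC): [IRQ1] PC=1: INC 3 -> ACC=0 [depth=1]
Event 4 (EXEC): [IRQ1] PC=2: DEC 4 -> ACC=-4 [depth=1]
Event 5 (EXEC): [IRQ1] PC=3: IRET -> resume MAIN at PC=0 (depth now 0) [depth=0]
Event 6 (INT 0): INT 0 arrives: push (MAIN, PC=0), enter IRQ0 at PC=0 (depth now 1) [depth=1]
Event 7 (EXEC): [IRQ0] PC=0: INC 2 -> ACC=-2 [depth=1]
Event 8 (EXEC): [IRQ0] PC=1: DEC 1 -> ACC=-3 [depth=1]
Event 9 (EXEC): [IRQ0] PC=2: DEC 1 -> ACC=-4 [depth=1]
Event 10 (EXEC): [IRQ0] PC=3: IRET -> resume MAIN at PC=0 (depth now 0) [depth=0]
Event 11 (INT 0): INT 0 arrives: push (MAIN, PC=0), enter IRQ0 at PC=0 (depth now 1) [depth=1]
Event 12 (INT 0): INT 0 arrives: push (IRQ0, PC=0), enter IRQ0 at PC=0 (depth now 2) [depth=2]
Event 13 (EXEC): [IRQ0] PC=0: INC 2 -> ACC=-2 [depth=2]
Event 14 (EXEC): [IRQ0] PC=1: DEC 1 -> ACC=-3 [depth=2]
Event 15 (EXEC): [IRQ0] PC=2: DEC 1 -> ACC=-4 [depth=2]
Event 16 (EXEC): [IRQ0] PC=3: IRET -> resume IRQ0 at PC=0 (depth now 1) [depth=1]
Event 17 (INT 1): INT 1 arrives: push (IRQ0, PC=0), enter IRQ1 at PC=0 (depth now 2) [depth=2]
Event 18 (EXEC): [IRQ1] PC=0: DEC 3 -> ACC=-7 [depth=2]
Event 19 (EXEC): [IRQ1] PC=1: INC 3 -> ACC=-4 [depth=2]
Event 20 (EXEC): [IRQ1] PC=2: DEC 4 -> ACC=-8 [depth=2]
Event 21 (EXEC): [IRQ1] PC=3: IRET -> resume IRQ0 at PC=0 (depth now 1) [depth=1]
Event 22 (INT 1): INT 1 arrives: push (IRQ0, PC=0), enter IRQ1 at PC=0 (depth now 2) [depth=2]
Event 23 (EXEC): [IRQ1] PC=0: DEC 3 -> ACC=-11 [depth=2]
Event 24 (EXEC): [IRQ1] PC=1: INC 3 -> ACC=-8 [depth=2]
Event 25 (EXEC): [IRQ1] PC=2: DEC 4 -> ACC=-12 [depth=2]
Event 26 (EXEC): [IRQ1] PC=3: IRET -> resume IRQ0 at PC=0 (depth now 1) [depth=1]
Event 27 (EXEC): [IRQ0] PC=0: INC 2 -> ACC=-10 [depth=1]
Event 28 (EXEC): [IRQ0] PC=1: DEC 1 -> ACC=-11 [depth=1]
Event 29 (EXEC): [IRQ0] PC=2: DEC 1 -> ACC=-12 [depth=1]
Event 30 (EXEC): [IRQ0] PC=3: IRET -> resume MAIN at PC=0 (depth now 0) [depth=0]
Event 31 (EXEC): [MAIN] PC=0: INC 1 -> ACC=-11 [depth=0]
Event 32 (EXEC): [MAIN] PC=1: DEC 5 -> ACC=-16 [depth=0]
Event 33 (EXEC): [MAIN] PC=2: DEC 5 -> ACC=-21 [depth=0]
Event 34 (EXEC): [MAIN] PC=3: HALT [depth=0]
Max depth observed: 2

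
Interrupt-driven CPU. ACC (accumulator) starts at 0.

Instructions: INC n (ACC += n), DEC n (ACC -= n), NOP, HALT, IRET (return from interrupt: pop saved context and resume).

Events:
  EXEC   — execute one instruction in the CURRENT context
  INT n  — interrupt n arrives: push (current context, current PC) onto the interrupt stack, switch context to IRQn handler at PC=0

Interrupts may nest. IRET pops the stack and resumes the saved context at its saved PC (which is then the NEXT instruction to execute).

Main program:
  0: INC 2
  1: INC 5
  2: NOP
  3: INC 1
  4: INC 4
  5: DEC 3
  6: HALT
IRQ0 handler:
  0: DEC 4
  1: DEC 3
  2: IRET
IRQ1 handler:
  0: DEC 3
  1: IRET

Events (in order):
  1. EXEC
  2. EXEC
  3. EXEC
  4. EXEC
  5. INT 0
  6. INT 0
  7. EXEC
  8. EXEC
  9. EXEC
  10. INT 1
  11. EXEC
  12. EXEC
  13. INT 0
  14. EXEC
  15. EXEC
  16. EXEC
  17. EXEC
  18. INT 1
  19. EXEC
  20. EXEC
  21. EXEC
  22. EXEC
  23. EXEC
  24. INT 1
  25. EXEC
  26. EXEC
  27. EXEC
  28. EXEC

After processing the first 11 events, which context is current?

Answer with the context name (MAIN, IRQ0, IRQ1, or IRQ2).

Event 1 (EXEC): [MAIN] PC=0: INC 2 -> ACC=2
Event 2 (EXEC): [MAIN] PC=1: INC 5 -> ACC=7
Event 3 (EXEC): [MAIN] PC=2: NOP
Event 4 (EXEC): [MAIN] PC=3: INC 1 -> ACC=8
Event 5 (INT 0): INT 0 arrives: push (MAIN, PC=4), enter IRQ0 at PC=0 (depth now 1)
Event 6 (INT 0): INT 0 arrives: push (IRQ0, PC=0), enter IRQ0 at PC=0 (depth now 2)
Event 7 (EXEC): [IRQ0] PC=0: DEC 4 -> ACC=4
Event 8 (EXEC): [IRQ0] PC=1: DEC 3 -> ACC=1
Event 9 (EXEC): [IRQ0] PC=2: IRET -> resume IRQ0 at PC=0 (depth now 1)
Event 10 (INT 1): INT 1 arrives: push (IRQ0, PC=0), enter IRQ1 at PC=0 (depth now 2)
Event 11 (EXEC): [IRQ1] PC=0: DEC 3 -> ACC=-2

Answer: IRQ1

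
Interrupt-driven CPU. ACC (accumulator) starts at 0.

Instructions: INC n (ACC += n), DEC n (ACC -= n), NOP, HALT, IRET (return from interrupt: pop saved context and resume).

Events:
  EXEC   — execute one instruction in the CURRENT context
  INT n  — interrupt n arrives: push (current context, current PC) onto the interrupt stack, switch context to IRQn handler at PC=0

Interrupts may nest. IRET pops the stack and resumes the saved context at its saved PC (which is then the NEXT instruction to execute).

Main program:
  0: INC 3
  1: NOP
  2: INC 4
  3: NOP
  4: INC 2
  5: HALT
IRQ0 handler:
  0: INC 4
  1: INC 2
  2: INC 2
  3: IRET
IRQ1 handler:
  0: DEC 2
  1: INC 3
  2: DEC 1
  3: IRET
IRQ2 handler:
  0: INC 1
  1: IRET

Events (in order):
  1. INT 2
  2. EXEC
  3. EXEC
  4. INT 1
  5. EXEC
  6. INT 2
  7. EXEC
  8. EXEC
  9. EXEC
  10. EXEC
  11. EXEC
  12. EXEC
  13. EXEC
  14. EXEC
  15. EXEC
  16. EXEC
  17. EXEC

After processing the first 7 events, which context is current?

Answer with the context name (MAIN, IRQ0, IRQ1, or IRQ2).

Event 1 (INT 2): INT 2 arrives: push (MAIN, PC=0), enter IRQ2 at PC=0 (depth now 1)
Event 2 (EXEC): [IRQ2] PC=0: INC 1 -> ACC=1
Event 3 (EXEC): [IRQ2] PC=1: IRET -> resume MAIN at PC=0 (depth now 0)
Event 4 (INT 1): INT 1 arrives: push (MAIN, PC=0), enter IRQ1 at PC=0 (depth now 1)
Event 5 (EXEC): [IRQ1] PC=0: DEC 2 -> ACC=-1
Event 6 (INT 2): INT 2 arrives: push (IRQ1, PC=1), enter IRQ2 at PC=0 (depth now 2)
Event 7 (EXEC): [IRQ2] PC=0: INC 1 -> ACC=0

Answer: IRQ2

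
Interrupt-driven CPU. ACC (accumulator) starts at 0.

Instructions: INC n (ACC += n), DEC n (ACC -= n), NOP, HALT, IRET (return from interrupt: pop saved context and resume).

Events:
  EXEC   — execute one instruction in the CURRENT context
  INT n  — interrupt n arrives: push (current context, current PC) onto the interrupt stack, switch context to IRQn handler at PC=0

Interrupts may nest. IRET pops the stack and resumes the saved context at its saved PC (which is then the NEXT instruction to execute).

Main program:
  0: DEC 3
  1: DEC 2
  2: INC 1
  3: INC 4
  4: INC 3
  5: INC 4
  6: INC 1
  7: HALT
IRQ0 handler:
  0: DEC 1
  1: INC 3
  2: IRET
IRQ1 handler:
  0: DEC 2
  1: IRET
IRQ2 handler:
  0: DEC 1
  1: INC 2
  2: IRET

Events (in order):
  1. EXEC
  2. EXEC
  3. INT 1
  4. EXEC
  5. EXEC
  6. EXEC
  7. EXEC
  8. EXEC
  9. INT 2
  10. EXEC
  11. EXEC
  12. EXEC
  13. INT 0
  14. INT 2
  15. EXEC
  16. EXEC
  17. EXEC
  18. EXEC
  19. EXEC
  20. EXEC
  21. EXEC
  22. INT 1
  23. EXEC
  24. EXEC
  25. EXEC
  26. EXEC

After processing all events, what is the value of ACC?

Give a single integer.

Event 1 (EXEC): [MAIN] PC=0: DEC 3 -> ACC=-3
Event 2 (EXEC): [MAIN] PC=1: DEC 2 -> ACC=-5
Event 3 (INT 1): INT 1 arrives: push (MAIN, PC=2), enter IRQ1 at PC=0 (depth now 1)
Event 4 (EXEC): [IRQ1] PC=0: DEC 2 -> ACC=-7
Event 5 (EXEC): [IRQ1] PC=1: IRET -> resume MAIN at PC=2 (depth now 0)
Event 6 (EXEC): [MAIN] PC=2: INC 1 -> ACC=-6
Event 7 (EXEC): [MAIN] PC=3: INC 4 -> ACC=-2
Event 8 (EXEC): [MAIN] PC=4: INC 3 -> ACC=1
Event 9 (INT 2): INT 2 arrives: push (MAIN, PC=5), enter IRQ2 at PC=0 (depth now 1)
Event 10 (EXEC): [IRQ2] PC=0: DEC 1 -> ACC=0
Event 11 (EXEC): [IRQ2] PC=1: INC 2 -> ACC=2
Event 12 (EXEC): [IRQ2] PC=2: IRET -> resume MAIN at PC=5 (depth now 0)
Event 13 (INT 0): INT 0 arrives: push (MAIN, PC=5), enter IRQ0 at PC=0 (depth now 1)
Event 14 (INT 2): INT 2 arrives: push (IRQ0, PC=0), enter IRQ2 at PC=0 (depth now 2)
Event 15 (EXEC): [IRQ2] PC=0: DEC 1 -> ACC=1
Event 16 (EXEC): [IRQ2] PC=1: INC 2 -> ACC=3
Event 17 (EXEC): [IRQ2] PC=2: IRET -> resume IRQ0 at PC=0 (depth now 1)
Event 18 (EXEC): [IRQ0] PC=0: DEC 1 -> ACC=2
Event 19 (EXEC): [IRQ0] PC=1: INC 3 -> ACC=5
Event 20 (EXEC): [IRQ0] PC=2: IRET -> resume MAIN at PC=5 (depth now 0)
Event 21 (EXEC): [MAIN] PC=5: INC 4 -> ACC=9
Event 22 (INT 1): INT 1 arrives: push (MAIN, PC=6), enter IRQ1 at PC=0 (depth now 1)
Event 23 (EXEC): [IRQ1] PC=0: DEC 2 -> ACC=7
Event 24 (EXEC): [IRQ1] PC=1: IRET -> resume MAIN at PC=6 (depth now 0)
Event 25 (EXEC): [MAIN] PC=6: INC 1 -> ACC=8
Event 26 (EXEC): [MAIN] PC=7: HALT

Answer: 8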